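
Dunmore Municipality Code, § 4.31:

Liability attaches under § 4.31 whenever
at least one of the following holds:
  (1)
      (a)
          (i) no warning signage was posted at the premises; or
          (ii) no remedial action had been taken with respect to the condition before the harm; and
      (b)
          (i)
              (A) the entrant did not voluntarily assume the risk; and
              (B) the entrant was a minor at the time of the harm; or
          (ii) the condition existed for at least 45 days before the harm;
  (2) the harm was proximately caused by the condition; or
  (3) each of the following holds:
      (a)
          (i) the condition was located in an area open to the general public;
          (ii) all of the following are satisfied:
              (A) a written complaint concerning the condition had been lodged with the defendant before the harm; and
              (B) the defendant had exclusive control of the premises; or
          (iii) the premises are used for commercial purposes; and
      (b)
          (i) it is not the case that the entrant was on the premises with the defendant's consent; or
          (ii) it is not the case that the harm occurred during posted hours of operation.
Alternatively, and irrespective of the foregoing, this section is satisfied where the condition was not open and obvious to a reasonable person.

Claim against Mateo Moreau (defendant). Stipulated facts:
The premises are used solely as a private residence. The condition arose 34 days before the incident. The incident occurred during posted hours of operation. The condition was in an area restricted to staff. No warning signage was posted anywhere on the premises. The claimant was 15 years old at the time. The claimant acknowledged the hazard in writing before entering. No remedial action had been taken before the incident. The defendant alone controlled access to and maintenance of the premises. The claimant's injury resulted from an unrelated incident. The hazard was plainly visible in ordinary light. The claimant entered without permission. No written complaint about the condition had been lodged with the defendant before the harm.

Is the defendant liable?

(i) no signage posted — satisfied.
(ii) no remedial action — met.
So (a) is satisfied (T OR T).
(A) no assumed risk — not satisfied.
(B) entrant a minor — satisfied.
(i) = F AND T = false.
(ii) condition ≥45 days old — not met.
So (b) is not satisfied (F OR F).
So (1) is not satisfied (T AND F).
(2) proximate cause — not met.
(i) public area — not satisfied.
(A) complaint lodged — not met.
(B) exclusive control — met.
So (ii) is not satisfied (F AND T).
(iii) commercial use — not met.
(a) = F OR F OR F = false.
(i) not (consent to enter) — met.
(ii) not (during posted hours) — fails.
(b) = T OR F = true.
(3): F AND T → false.
So Overall is not satisfied (F OR F OR F).
Exception (not open/obvious) — not satisfied.
Result: main false OR exception false → false.

No — not liable.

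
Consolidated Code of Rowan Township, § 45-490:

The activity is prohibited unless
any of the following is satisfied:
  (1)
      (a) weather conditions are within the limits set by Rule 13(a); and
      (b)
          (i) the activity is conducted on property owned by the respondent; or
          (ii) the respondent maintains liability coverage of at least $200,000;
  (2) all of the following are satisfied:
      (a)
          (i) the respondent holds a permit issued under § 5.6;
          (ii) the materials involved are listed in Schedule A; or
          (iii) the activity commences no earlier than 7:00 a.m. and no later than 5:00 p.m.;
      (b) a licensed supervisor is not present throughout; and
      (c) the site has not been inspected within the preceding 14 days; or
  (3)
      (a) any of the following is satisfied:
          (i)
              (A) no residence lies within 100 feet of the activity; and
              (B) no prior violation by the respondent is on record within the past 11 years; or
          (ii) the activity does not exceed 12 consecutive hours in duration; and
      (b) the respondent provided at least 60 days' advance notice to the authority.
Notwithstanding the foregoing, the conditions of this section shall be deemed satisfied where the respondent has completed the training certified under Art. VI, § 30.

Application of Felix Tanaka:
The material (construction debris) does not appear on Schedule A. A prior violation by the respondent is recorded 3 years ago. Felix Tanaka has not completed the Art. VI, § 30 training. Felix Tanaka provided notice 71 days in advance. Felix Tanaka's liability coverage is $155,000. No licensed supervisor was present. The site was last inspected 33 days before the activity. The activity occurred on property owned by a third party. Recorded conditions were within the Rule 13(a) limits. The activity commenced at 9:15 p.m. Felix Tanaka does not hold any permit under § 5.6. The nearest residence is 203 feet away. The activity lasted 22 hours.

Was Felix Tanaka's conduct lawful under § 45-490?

(a) weather ok — satisfied.
(i) own property — not met.
(ii) coverage ≥ $200,000 — fails.
(b) = F OR F = false.
So (1) is not satisfied (T AND F).
(i) holds permit — fails.
(ii) Schedule A material — not satisfied.
(iii) start within hours — not satisfied.
So (a) is not satisfied (F OR F OR F).
(b) not (supervisor present) — satisfied.
(c) not (site inspected) — met.
(2): F AND T AND T → false.
(A) no residence in 100 ft — met.
(B) no prior violation — fails.
(i): T AND F → false.
(ii) ≤ 12 hrs duration — not met.
(a) = F OR F = false.
(b) ≥60 days' notice — met.
(3) = F AND T = false.
Overall: F OR F OR F → false.
Exception (training certified) — not satisfied.
Result: main false OR exception false → false.

No — unlawful.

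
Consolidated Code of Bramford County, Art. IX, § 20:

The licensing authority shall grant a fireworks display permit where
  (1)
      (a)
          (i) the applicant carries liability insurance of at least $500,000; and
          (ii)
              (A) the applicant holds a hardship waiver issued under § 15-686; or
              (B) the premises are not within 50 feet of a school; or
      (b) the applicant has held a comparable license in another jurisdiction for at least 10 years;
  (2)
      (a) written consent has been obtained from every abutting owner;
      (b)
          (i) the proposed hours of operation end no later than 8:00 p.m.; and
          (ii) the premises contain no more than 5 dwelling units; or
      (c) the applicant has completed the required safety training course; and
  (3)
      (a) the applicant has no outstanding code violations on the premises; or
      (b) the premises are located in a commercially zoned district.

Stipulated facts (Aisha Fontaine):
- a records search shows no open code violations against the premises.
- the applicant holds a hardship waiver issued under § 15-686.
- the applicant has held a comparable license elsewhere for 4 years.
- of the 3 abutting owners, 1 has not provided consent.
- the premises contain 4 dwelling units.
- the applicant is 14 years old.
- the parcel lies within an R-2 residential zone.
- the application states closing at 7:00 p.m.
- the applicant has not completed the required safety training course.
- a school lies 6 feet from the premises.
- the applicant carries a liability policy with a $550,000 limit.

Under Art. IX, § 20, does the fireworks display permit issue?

Yes — granted.

(i) insurance ≥ $500,000 — met.
(A) hardship waiver — satisfied.
(B) ≥50 ft from school — not satisfied.
So (ii) is satisfied (T OR F).
So (a) is satisfied (T AND T).
(b) prior license ≥ 10 yr — not satisfied.
So (1) is satisfied (T OR F).
(a) all abutters consent — not met.
(i) closes by 8 p.m. — holds.
(ii) ≤ 5 units — satisfied.
(b): T AND T → true.
(c) safety training — fails.
(2): F OR T OR F → true.
(a) no code violations — holds.
(b) commercially zoned — not satisfied.
So (3) is satisfied (T OR F).
Overall = T AND T AND T = true.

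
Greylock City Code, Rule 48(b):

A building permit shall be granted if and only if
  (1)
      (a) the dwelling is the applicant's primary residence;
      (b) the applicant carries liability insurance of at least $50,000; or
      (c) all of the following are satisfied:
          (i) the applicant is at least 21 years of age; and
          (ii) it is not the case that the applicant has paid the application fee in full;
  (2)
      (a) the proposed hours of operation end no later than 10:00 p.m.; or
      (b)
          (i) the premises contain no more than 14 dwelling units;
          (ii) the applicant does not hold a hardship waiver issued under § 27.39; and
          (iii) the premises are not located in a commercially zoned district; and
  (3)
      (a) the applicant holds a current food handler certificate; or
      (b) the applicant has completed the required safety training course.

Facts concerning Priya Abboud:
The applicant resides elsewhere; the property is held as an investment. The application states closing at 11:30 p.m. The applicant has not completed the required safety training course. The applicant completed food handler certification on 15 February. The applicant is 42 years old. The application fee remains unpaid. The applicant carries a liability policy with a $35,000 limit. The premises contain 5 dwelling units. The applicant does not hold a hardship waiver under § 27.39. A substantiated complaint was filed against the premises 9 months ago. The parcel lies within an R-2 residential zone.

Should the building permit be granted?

Yes — granted.

(a) primary residence — not satisfied.
(b) insurance ≥ $50,000 — not met.
(i) age ≥ 21 — holds.
(ii) not (fee paid) — satisfied.
So (c) is satisfied (T AND T).
(1) = F OR F OR T = true.
(a) closes by 10 p.m. — fails.
(i) ≤ 14 units — holds.
(ii) not (hardship waiver) — met.
(iii) not (commercially zoned) — satisfied.
So (b) is satisfied (T AND T AND T).
(2): F OR T → true.
(a) food handler cert. — holds.
(b) safety training — fails.
(3): T OR F → true.
Overall: T AND T AND T → true.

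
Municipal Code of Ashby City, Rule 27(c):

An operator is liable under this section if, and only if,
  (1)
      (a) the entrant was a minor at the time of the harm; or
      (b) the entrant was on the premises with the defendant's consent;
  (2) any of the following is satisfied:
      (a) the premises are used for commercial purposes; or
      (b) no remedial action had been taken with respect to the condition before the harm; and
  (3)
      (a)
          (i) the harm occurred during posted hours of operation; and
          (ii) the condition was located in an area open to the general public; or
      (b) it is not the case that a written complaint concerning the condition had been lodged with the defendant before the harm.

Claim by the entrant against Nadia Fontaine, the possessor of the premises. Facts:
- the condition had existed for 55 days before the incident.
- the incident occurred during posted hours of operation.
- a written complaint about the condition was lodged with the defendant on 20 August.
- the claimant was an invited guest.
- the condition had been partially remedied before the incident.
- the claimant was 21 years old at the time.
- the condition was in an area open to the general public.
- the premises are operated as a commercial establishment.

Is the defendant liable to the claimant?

Yes — liable.

(a) entrant a minor — not met.
(b) consent to enter — satisfied.
(1): F OR T → true.
(a) commercial use — holds.
(b) no remedial action — fails.
(2): T OR F → true.
(i) during posted hours — holds.
(ii) public area — satisfied.
So (a) is satisfied (T AND T).
(b) not (complaint lodged) — not satisfied.
So (3) is satisfied (T OR F).
So Overall is satisfied (T AND T AND T).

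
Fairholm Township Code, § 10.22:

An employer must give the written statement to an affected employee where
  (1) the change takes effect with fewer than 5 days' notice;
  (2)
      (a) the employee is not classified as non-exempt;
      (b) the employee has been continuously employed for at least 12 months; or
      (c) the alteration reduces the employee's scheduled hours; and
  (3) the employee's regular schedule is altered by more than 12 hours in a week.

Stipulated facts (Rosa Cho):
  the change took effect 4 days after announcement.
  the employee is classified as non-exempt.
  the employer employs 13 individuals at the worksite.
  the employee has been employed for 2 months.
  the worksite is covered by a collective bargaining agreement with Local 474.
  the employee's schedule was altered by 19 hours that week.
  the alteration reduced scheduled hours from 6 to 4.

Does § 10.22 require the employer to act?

Yes — required.

(1) < 5 days' notice — holds.
(a) not (non-exempt) — not met.
(b) tenure ≥ 12 mo. — not met.
(c) hours reduced — satisfied.
(2): F OR F OR T → true.
(3) schedule shift > 12h — satisfied.
So Overall is satisfied (T AND T AND T).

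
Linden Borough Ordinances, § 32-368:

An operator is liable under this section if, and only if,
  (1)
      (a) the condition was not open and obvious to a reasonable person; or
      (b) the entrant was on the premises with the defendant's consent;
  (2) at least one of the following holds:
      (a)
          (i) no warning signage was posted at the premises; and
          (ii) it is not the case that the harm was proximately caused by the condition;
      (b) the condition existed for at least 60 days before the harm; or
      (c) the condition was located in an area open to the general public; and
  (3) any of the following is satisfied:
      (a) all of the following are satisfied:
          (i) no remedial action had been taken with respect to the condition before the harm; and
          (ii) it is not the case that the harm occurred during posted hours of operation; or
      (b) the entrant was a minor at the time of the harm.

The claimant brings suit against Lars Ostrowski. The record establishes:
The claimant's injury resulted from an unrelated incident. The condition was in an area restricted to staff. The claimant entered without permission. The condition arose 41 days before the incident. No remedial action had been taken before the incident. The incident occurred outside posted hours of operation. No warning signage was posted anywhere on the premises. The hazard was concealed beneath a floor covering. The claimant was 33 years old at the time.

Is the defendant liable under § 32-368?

Yes — liable.

(a) not open/obvious — met.
(b) consent to enter — not satisfied.
So (1) is satisfied (T OR F).
(i) no signage posted — holds.
(ii) not (proximate cause) — met.
(a) = T AND T = true.
(b) condition ≥60 days old — fails.
(c) public area — not met.
So (2) is satisfied (T OR F OR F).
(i) no remedial action — satisfied.
(ii) not (during posted hours) — satisfied.
So (a) is satisfied (T AND T).
(b) entrant a minor — not satisfied.
(3) = T OR F = true.
Overall: T AND T AND T → true.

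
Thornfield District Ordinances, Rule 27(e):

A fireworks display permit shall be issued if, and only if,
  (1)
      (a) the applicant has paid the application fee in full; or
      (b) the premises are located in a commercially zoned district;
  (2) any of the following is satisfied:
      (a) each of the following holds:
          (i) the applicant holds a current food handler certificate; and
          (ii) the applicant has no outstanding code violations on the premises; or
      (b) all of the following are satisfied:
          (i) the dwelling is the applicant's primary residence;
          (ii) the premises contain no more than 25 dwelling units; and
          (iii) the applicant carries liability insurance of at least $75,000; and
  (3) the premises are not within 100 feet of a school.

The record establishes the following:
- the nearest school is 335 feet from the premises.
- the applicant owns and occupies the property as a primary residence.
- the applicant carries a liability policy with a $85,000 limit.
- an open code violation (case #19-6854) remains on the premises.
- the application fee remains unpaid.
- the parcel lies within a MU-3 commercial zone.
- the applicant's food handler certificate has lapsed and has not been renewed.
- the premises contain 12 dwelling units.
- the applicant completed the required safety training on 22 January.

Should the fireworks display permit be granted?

(a) fee paid — fails.
(b) commercially zoned — satisfied.
(1) = F OR T = true.
(i) food handler cert. — fails.
(ii) no code violations — fails.
(a) = F AND F = false.
(i) primary residence — met.
(ii) ≤ 25 units — holds.
(iii) insurance ≥ $75,000 — holds.
So (b) is satisfied (T AND T AND T).
(2): F OR T → true.
(3) ≥100 ft from school — holds.
So Overall is satisfied (T AND T AND T).

Yes — granted.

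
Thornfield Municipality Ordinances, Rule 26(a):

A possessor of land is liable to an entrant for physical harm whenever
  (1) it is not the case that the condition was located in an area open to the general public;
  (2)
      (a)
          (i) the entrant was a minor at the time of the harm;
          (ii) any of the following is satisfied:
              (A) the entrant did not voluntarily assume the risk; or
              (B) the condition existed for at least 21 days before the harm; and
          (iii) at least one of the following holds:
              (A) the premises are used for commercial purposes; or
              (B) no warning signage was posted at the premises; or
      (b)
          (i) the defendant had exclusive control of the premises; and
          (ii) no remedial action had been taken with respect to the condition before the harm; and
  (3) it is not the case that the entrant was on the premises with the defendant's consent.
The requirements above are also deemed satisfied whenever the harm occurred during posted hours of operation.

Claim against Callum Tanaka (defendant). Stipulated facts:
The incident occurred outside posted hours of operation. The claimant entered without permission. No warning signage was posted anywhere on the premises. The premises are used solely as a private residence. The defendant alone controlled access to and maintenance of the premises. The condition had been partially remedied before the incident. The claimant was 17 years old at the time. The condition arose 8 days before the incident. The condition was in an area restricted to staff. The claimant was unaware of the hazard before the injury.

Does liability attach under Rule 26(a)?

(1) not (public area) — satisfied.
(i) entrant a minor — satisfied.
(A) no assumed risk — satisfied.
(B) condition ≥21 days old — not met.
So (ii) is satisfied (T OR F).
(A) commercial use — not met.
(B) no signage posted — met.
So (iii) is satisfied (F OR T).
(a): T AND T AND T → true.
(i) exclusive control — met.
(ii) no remedial action — fails.
(b) = T AND F = false.
So (2) is satisfied (T OR F).
(3) not (consent to enter) — holds.
So Overall is satisfied (T AND T AND T).
Exception (during posted hours) — not satisfied.
Result: main true OR exception false → true.

Yes — liable.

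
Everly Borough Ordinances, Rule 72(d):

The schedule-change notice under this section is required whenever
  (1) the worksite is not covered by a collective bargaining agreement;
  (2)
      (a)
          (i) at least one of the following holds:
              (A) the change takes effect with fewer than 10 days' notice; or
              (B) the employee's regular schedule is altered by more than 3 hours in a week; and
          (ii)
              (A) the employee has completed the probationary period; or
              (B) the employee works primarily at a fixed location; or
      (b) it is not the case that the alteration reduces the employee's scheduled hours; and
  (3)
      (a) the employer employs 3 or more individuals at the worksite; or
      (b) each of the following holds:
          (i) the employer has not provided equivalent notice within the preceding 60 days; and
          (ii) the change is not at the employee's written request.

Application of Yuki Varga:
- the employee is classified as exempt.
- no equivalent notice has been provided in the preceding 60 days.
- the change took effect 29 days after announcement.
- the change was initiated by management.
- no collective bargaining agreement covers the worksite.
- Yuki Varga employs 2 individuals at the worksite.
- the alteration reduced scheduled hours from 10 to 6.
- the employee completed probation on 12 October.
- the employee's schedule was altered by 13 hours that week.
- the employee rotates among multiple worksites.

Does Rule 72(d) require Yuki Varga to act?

Yes — required.

(1) no CBA — satisfied.
(A) < 10 days' notice — fails.
(B) schedule shift > 3h — met.
So (i) is satisfied (F OR T).
(A) past probation — met.
(B) fixed location — fails.
(ii) = T OR F = true.
(a) = T AND T = true.
(b) not (hours reduced) — fails.
So (2) is satisfied (T OR F).
(a) ≥ 3 at site — not satisfied.
(i) no recent notice — holds.
(ii) not employee-requested — satisfied.
(b) = T AND T = true.
(3): F OR T → true.
Overall = T AND T AND T = true.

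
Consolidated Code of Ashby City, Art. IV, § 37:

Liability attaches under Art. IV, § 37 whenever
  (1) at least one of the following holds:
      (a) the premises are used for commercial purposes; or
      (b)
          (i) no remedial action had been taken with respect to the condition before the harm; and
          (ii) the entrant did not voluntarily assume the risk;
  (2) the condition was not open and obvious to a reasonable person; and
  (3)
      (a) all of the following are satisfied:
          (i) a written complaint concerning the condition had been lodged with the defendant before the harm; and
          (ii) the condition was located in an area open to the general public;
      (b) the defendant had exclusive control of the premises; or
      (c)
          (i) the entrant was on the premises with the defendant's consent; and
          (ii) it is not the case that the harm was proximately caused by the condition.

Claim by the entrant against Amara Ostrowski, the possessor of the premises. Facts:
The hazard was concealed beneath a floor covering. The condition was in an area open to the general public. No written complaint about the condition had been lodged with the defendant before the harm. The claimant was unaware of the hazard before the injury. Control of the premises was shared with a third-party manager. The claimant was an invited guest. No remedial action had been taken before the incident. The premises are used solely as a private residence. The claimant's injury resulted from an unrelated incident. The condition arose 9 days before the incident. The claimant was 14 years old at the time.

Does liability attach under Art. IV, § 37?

Yes — liable.

(a) commercial use — fails.
(i) no remedial action — met.
(ii) no assumed risk — satisfied.
(b): T AND T → true.
So (1) is satisfied (F OR T).
(2) not open/obvious — satisfied.
(i) complaint lodged — fails.
(ii) public area — holds.
(a): F AND T → false.
(b) exclusive control — not satisfied.
(i) consent to enter — holds.
(ii) not (proximate cause) — met.
(c): T AND T → true.
So (3) is satisfied (F OR F OR T).
So Overall is satisfied (T AND T AND T).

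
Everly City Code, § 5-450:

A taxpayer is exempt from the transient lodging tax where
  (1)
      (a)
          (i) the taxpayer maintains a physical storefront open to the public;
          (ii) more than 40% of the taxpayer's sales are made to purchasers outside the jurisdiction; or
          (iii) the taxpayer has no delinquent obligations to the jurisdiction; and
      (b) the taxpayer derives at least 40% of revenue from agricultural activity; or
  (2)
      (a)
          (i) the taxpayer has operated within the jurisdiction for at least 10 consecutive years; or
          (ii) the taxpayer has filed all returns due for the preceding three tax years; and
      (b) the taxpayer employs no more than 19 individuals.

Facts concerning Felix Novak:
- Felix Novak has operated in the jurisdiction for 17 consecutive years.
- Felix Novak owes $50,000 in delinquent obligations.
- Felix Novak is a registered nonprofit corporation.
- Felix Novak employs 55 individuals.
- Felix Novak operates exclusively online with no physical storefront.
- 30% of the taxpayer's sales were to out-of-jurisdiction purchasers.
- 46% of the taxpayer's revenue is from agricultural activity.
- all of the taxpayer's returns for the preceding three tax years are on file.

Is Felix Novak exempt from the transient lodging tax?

No — not exempt.

(i) has storefront — not met.
(ii) >40% out-of-jur. sales — fails.
(iii) no delinquency — not satisfied.
(a): F OR F OR F → false.
(b) ≥40% agricultural — satisfied.
(1) = F AND T = false.
(i) ≥ 10 yrs in jurisdiction — satisfied.
(ii) returns current — satisfied.
(a): T OR T → true.
(b) ≤ 19 employees — not met.
(2) = T AND F = false.
Overall: F OR F → false.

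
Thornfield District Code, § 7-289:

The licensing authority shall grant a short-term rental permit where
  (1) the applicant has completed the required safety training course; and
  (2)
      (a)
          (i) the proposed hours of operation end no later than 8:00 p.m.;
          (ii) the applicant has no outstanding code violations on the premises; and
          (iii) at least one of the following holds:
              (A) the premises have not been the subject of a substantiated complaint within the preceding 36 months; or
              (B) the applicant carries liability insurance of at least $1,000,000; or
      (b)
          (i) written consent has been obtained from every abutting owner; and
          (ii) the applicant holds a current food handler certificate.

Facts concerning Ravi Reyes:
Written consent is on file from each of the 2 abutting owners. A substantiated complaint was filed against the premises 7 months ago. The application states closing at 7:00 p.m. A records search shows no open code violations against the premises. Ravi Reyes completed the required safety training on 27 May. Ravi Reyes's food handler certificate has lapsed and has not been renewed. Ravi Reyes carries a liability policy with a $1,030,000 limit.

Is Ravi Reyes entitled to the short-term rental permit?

(1) safety training — met.
(i) closes by 8 p.m. — met.
(ii) no code violations — satisfied.
(A) no complaint in 36 mo. — fails.
(B) insurance ≥ $1,000,000 — holds.
(iii): F OR T → true.
So (a) is satisfied (T AND T AND T).
(i) all abutters consent — met.
(ii) food handler cert. — not met.
(b) = T AND F = false.
(2) = T OR F = true.
Overall = T AND T = true.

Yes — granted.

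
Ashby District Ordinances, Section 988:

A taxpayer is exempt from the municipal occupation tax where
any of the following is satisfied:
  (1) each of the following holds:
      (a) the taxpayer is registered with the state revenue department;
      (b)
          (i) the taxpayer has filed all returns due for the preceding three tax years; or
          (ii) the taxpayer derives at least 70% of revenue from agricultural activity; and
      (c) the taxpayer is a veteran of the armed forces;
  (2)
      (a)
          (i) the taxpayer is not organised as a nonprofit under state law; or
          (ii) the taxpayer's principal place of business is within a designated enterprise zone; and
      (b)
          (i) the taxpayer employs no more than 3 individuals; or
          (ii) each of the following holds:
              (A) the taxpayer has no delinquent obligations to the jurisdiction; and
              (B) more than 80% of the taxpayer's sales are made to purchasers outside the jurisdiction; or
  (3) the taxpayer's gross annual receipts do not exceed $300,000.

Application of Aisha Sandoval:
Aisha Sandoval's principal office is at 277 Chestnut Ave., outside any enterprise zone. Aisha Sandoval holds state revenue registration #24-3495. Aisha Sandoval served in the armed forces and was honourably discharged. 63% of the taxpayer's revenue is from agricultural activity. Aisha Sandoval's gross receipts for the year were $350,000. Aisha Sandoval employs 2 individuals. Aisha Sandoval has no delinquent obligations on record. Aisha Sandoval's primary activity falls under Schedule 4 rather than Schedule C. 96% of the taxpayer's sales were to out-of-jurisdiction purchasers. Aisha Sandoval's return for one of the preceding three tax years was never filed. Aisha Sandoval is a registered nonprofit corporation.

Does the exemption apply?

(a) state-registered — satisfied.
(i) returns current — not satisfied.
(ii) ≥70% agricultural — not met.
(b): F OR F → false.
(c) veteran — met.
(1) = T AND F AND T = false.
(i) not (nonprofit) — fails.
(ii) in enterprise zone — fails.
So (a) is not satisfied (F OR F).
(i) ≤ 3 employees — satisfied.
(A) no delinquency — met.
(B) >80% out-of-jur. sales — met.
(ii): T AND T → true.
(b): T OR T → true.
(2) = F AND T = false.
(3) receipts ≤ $300,000 — not met.
Overall: F OR F OR F → false.

No — not exempt.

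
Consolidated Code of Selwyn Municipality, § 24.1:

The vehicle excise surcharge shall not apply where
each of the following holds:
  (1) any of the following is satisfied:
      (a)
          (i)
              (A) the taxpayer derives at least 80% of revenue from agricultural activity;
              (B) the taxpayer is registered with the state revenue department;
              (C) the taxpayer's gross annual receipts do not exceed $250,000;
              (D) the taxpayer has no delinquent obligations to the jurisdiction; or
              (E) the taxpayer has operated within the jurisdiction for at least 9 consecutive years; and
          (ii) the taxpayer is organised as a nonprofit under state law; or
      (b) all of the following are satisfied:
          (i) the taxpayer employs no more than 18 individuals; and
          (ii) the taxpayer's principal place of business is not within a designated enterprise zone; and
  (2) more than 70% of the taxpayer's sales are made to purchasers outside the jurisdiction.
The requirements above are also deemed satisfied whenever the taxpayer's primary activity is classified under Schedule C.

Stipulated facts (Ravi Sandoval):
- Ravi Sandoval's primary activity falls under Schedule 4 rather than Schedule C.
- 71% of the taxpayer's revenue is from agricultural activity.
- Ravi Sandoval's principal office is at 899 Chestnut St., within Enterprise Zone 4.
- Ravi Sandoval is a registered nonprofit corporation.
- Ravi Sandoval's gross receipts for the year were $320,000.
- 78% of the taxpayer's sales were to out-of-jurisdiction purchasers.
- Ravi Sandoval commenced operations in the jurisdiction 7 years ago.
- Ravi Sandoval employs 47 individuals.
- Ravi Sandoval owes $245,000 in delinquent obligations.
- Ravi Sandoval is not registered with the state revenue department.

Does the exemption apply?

No — not exempt.

(A) ≥80% agricultural — not met.
(B) state-registered — fails.
(C) receipts ≤ $250,000 — fails.
(D) no delinquency — not met.
(E) ≥ 9 yrs in jurisdiction — fails.
So (i) is not satisfied (F OR F OR F OR F OR F).
(ii) nonprofit — holds.
(a) = F AND T = false.
(i) ≤ 18 employees — not satisfied.
(ii) not (in enterprise zone) — not satisfied.
So (b) is not satisfied (F AND F).
So (1) is not satisfied (F OR F).
(2) >70% out-of-jur. sales — met.
Overall: F AND T → false.
Exception (Schedule C activity) — not satisfied.
Result: main false OR exception false → false.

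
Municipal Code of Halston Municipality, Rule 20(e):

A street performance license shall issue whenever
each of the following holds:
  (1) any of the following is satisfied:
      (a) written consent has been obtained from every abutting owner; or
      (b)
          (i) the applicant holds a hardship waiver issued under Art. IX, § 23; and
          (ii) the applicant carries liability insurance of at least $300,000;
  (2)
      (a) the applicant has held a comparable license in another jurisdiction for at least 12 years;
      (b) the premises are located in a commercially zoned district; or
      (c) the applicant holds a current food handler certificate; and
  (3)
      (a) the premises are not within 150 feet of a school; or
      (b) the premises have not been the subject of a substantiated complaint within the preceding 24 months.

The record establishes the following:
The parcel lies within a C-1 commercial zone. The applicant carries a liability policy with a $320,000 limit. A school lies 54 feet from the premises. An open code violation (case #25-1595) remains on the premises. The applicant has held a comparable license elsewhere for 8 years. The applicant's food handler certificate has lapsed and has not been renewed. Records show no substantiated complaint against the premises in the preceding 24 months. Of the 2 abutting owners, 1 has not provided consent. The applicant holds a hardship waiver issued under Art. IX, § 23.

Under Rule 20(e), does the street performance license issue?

(a) all abutters consent — not met.
(i) hardship waiver — satisfied.
(ii) insurance ≥ $300,000 — holds.
(b): T AND T → true.
So (1) is satisfied (F OR T).
(a) prior license ≥ 12 yr — not met.
(b) commercially zoned — met.
(c) food handler cert. — not met.
(2): F OR T OR F → true.
(a) ≥150 ft from school — not satisfied.
(b) no complaint in 24 mo. — met.
(3) = F OR T = true.
Overall = T AND T AND T = true.

Yes — granted.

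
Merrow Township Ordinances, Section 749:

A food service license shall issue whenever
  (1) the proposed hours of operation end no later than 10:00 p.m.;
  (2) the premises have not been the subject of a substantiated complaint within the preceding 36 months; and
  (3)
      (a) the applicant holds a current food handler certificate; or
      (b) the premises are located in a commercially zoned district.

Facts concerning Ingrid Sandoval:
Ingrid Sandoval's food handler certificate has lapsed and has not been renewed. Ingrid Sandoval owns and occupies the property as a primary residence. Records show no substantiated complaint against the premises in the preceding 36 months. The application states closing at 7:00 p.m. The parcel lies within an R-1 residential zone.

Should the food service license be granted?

(1) closes by 10 p.m. — holds.
(2) no complaint in 36 mo. — satisfied.
(a) food handler cert. — fails.
(b) commercially zoned — not satisfied.
(3): F OR F → false.
So Overall is not satisfied (T AND T AND F).

No — denied.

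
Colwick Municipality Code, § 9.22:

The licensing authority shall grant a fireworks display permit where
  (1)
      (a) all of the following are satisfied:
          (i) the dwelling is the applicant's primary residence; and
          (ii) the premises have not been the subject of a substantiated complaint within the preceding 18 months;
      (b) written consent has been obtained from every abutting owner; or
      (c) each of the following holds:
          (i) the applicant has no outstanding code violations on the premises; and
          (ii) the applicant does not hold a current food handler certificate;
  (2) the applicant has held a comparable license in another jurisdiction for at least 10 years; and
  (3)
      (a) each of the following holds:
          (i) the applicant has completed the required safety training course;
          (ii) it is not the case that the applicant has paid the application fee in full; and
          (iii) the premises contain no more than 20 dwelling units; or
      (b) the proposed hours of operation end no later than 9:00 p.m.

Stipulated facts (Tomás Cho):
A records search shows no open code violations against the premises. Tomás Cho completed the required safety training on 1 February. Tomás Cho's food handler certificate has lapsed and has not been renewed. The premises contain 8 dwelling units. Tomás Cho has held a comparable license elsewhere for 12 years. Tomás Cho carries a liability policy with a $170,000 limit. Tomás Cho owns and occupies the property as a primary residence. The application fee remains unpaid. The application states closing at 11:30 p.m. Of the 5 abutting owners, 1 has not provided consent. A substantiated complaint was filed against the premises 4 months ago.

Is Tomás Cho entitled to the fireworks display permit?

Yes — granted.

(i) primary residence — met.
(ii) no complaint in 18 mo. — fails.
So (a) is not satisfied (T AND F).
(b) all abutters consent — fails.
(i) no code violations — met.
(ii) not (food handler cert.) — satisfied.
(c) = T AND T = true.
(1): F OR F OR T → true.
(2) prior license ≥ 10 yr — satisfied.
(i) safety training — holds.
(ii) not (fee paid) — met.
(iii) ≤ 20 units — met.
(a): T AND T AND T → true.
(b) closes by 9 p.m. — not met.
(3) = T OR F = true.
Overall = T AND T AND T = true.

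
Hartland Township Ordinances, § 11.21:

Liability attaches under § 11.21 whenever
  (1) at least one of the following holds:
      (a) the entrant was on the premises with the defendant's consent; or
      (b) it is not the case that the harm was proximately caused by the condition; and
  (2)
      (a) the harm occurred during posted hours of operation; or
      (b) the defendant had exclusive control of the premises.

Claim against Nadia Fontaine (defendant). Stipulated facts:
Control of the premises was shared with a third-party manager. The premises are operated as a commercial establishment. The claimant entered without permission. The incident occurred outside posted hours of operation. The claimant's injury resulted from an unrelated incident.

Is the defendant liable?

No — not liable.

(a) consent to enter — not met.
(b) not (proximate cause) — holds.
So (1) is satisfied (F OR T).
(a) during posted hours — not met.
(b) exclusive control — not met.
(2) = F OR F = false.
So Overall is not satisfied (T AND F).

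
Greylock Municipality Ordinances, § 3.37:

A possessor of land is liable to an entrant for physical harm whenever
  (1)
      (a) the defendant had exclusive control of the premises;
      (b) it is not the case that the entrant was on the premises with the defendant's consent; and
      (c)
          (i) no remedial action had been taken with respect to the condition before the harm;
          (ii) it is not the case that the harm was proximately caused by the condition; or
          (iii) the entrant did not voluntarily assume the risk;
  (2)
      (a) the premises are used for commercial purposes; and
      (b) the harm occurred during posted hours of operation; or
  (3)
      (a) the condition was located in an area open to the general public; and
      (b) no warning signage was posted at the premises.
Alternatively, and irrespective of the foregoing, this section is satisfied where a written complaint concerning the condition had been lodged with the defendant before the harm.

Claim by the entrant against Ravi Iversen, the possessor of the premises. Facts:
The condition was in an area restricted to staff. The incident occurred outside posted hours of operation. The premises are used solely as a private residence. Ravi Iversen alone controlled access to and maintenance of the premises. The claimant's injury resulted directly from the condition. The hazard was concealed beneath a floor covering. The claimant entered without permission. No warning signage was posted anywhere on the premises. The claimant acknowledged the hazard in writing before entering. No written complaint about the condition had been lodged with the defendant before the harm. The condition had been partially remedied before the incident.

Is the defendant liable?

(a) exclusive control — satisfied.
(b) not (consent to enter) — holds.
(i) no remedial action — not satisfied.
(ii) not (proximate cause) — not met.
(iii) no assumed risk — not met.
(c): F OR F OR F → false.
(1) = T AND T AND F = false.
(a) commercial use — fails.
(b) during posted hours — not satisfied.
So (2) is not satisfied (F AND F).
(a) public area — not met.
(b) no signage posted — holds.
(3) = F AND T = false.
So Overall is not satisfied (F OR F OR F).
Exception (complaint lodged) — not satisfied.
Result: main false OR exception false → false.

No — not liable.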